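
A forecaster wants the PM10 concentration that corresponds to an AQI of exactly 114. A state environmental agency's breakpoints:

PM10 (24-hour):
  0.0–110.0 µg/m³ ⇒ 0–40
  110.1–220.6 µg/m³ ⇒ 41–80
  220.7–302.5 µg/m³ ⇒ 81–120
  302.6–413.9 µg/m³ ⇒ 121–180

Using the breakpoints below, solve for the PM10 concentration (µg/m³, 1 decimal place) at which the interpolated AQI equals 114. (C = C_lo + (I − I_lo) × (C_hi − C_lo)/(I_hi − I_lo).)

AQI 114 lies in the 81–120 band, which corresponds to 220.7–302.5 µg/m³.
C = 220.7 + (114−81)×(302.5−220.7)/(120−81) = 220.7 + 33×81.8/39 ≈ 289.915 µg/m³ → 289.9 µg/m³ to 1 dp.

289.9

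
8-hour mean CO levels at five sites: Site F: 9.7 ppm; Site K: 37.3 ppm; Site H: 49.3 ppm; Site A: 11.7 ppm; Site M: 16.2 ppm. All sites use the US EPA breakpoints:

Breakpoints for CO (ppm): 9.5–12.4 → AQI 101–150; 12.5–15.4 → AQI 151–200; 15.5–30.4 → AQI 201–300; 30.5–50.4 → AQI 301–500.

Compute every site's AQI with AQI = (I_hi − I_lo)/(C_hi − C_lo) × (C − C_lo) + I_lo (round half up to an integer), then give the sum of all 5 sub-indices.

Site F: 9.7 lies in 9.5–12.4, so I_lo=101, I_hi=150, C_lo=9.5, C_hi=12.4.
(150−101)/(12.4−9.5) × (9.7−9.5) + 101 = 49/2.9 × 0.2 + 101 ≈ 104.38 → 104.
Site K: 37.3 ∈ [30.5, 50.4] ↔ index [301, 500].
301 + (37.3−30.5)·(500−301)/(50.4−30.5) = 301 + 6.8·199/19.9 ≈ 369.00, so AQI = 369.
Site H: row 30.5–50.4 (AQI 301–500). (500−301)·(49.3−30.5)/(50.4−30.5) + 301 = 199·18.8/19.9 + 301 ≈ 489.00 → 489.
Site A: 11.7 lies in 9.5–12.4, so I_lo=101, I_hi=150, C_lo=9.5, C_hi=12.4.
(150−101)/(12.4−9.5) × (11.7−9.5) + 101 = 49/2.9 × 2.2 + 101 ≈ 138.17 → 138.
Site M 16.2: bracket 15.5–30.4 → index 201–300; slope 99/14.9, offset 0.7.
AQI = 201 + 99/14.9·0.7 ≈ 205.65 ⇒ 206.
AQIs: Site F=104, Site K=369, Site H=489, Site A=138, Site M=206. Sum = 104 + 369 + 489 + 138 + 206 = 1306.

1306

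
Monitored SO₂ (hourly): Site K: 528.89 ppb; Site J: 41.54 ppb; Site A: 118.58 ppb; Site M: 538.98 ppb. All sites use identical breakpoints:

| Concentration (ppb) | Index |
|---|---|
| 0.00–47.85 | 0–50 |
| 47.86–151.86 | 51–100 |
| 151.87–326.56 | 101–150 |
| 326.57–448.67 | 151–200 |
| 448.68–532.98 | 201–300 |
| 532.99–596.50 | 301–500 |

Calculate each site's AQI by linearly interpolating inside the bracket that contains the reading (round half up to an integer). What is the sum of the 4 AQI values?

Site K: 528.89 ∈ [448.68, 532.98] ↔ index [201, 300].
201 + (528.89−448.68)·(300−201)/(532.98−448.68) = 201 + 80.21·99/84.30 ≈ 295.20, so AQI = 295.
Site J: 41.54 ∈ [0.00, 47.85] ↔ index [0, 50].
0 + (41.54−0.00)·(50−0)/(47.85−0.00) = 0 + 41.54·50/47.85 ≈ 43.41, so AQI = 43.
Site A: 118.58 lies in 47.86–151.86, so I_lo=51, I_hi=100, C_lo=47.86, C_hi=151.86.
(100−51)/(151.86−47.86) × (118.58−47.86) + 51 = 49/104.00 × 70.72 + 51 ≈ 84.32 → 84.
Site M: row 532.99–596.50 (AQI 301–500). (500−301)·(538.98−532.99)/(596.50−532.99) + 301 = 199·5.99/63.51 + 301 ≈ 319.77 → 320.
AQIs: Site K=295, Site J=43, Site A=84, Site M=320. Sum = 295 + 43 + 84 + 320 = 742.

742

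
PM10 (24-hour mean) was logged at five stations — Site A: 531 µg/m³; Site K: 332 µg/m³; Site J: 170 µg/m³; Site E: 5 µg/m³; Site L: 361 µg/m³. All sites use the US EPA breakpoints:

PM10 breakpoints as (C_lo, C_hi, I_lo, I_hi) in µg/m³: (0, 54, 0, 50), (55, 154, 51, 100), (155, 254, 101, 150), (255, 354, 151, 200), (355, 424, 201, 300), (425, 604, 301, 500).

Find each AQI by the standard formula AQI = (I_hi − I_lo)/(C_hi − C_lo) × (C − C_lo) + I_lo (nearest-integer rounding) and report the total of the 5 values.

Site A 531: bracket 425–604 → index 301–500; slope 199/179, offset 106.
AQI = 301 + 199/179·106 ≈ 418.84 ⇒ 419.
Site K: 332 ∈ [255, 354] ↔ index [151, 200].
151 + (332−255)·(200−151)/(354−255) = 151 + 77·49/99 ≈ 189.11, so AQI = 189.
Site J: 170 lies in 155–254, so I_lo=101, I_hi=150, C_lo=155, C_hi=254.
(150−101)/(254−155) × (170−155) + 101 = 49/99 × 15 + 101 ≈ 108.42 → 108.
Site E: 5 lies in 0–54, so I_lo=0, I_hi=50, C_lo=0, C_hi=54.
(50−0)/(54−0) × (5−0) + 0 = 50/54 × 5 + 0 ≈ 4.63 → 5.
Site L 361: bracket 355–424 → index 201–300; slope 99/69, offset 6.
AQI = 201 + 99/69·6 ≈ 209.61 ⇒ 210.
AQIs: Site A=419, Site K=189, Site J=108, Site E=5, Site L=210. Sum = 419 + 189 + 108 + 5 + 210 = 931.

931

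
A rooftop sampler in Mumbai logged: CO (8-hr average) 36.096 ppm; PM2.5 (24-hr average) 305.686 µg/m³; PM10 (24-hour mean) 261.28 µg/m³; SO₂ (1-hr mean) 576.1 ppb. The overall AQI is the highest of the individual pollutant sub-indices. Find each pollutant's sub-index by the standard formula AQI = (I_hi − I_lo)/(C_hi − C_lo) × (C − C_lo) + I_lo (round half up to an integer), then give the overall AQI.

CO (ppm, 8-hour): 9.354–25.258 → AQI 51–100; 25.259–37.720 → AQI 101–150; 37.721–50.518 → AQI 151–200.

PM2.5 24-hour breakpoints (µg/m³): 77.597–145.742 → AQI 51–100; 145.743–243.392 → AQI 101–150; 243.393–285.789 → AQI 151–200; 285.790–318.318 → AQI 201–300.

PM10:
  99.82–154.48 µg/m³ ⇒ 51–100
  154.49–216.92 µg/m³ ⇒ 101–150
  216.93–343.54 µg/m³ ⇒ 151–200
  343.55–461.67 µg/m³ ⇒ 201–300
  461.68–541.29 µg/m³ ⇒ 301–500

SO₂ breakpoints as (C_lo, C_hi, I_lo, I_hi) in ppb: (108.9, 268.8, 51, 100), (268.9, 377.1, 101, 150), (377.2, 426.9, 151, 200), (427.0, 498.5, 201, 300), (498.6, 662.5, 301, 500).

CO: row 25.259–37.720 (AQI 101–150). (150−101)·(36.096−25.259)/(37.720−25.259) + 101 = 49·10.837/12.461 + 101 ≈ 143.61 → 144.
PM2.5 305.686: bracket 285.790–318.318 → index 201–300; slope 99/32.528, offset 19.896.
AQI = 201 + 99/32.528·19.896 ≈ 261.55 ⇒ 262.
PM10 261.28: bracket 216.93–343.54 → index 151–200; slope 49/126.61, offset 44.35.
AQI = 151 + 49/126.61·44.35 ≈ 168.16 ⇒ 168.
SO₂: 576.1 lies in 498.6–662.5, so I_lo=301, I_hi=500, C_lo=498.6, C_hi=662.5.
(500−301)/(662.5−498.6) × (576.1−498.6) + 301 = 199/163.9 × 77.5 + 301 ≈ 395.10 → 395.
Sub-indices: CO→144, PM2.5→262, PM10→168, SO₂→395. Overall AQI = max = 395; dominant pollutant is SO₂.

395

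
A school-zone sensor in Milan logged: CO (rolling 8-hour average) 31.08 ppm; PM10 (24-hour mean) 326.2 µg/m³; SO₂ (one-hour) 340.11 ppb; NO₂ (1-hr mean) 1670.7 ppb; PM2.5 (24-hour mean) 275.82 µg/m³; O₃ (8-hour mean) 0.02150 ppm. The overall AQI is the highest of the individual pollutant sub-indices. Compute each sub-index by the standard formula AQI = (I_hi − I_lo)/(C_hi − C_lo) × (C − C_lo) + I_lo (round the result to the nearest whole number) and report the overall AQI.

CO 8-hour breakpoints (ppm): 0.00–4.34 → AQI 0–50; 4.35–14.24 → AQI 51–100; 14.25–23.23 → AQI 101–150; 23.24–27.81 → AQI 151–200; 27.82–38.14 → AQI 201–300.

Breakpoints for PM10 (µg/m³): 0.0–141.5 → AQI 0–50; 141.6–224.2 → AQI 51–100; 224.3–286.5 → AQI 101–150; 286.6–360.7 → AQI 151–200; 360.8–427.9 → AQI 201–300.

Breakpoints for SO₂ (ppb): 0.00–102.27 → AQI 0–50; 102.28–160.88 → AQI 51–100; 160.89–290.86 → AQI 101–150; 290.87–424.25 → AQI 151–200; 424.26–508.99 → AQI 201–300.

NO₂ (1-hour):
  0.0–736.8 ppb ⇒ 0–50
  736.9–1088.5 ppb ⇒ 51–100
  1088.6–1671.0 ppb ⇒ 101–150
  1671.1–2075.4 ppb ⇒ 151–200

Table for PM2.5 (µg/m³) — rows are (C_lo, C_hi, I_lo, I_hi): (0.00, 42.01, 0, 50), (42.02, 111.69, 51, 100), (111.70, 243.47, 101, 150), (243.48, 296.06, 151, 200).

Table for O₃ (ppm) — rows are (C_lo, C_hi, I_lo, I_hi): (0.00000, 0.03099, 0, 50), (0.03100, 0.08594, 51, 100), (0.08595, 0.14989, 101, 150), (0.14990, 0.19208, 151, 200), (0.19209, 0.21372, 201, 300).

CO: 31.08 ∈ [27.82, 38.14] ↔ index [201, 300].
201 + (31.08−27.82)·(300−201)/(38.14−27.82) = 201 + 3.26·99/10.32 ≈ 232.27, so AQI = 232.
PM10: 326.2 ∈ [286.6, 360.7] ↔ index [151, 200].
151 + (326.2−286.6)·(200−151)/(360.7−286.6) = 151 + 39.6·49/74.1 ≈ 177.19, so AQI = 177.
SO₂: 340.11 ∈ [290.87, 424.25] ↔ index [151, 200].
151 + (340.11−290.87)·(200−151)/(424.25−290.87) = 151 + 49.24·49/133.38 ≈ 169.09, so AQI = 169.
NO₂ 1670.7: bracket 1088.6–1671.0 → index 101–150; slope 49/582.4, offset 582.1.
AQI = 101 + 49/582.4·582.1 ≈ 149.97 ⇒ 150.
PM2.5: 275.82 lies in 243.48–296.06, so I_lo=151, I_hi=200, C_lo=243.48, C_hi=296.06.
(200−151)/(296.06−243.48) × (275.82−243.48) + 151 = 49/52.58 × 32.34 + 151 ≈ 181.14 → 181.
O₃: 0.02150 lies in 0.00000–0.03099, so I_lo=0, I_hi=50, C_lo=0.00000, C_hi=0.03099.
(50−0)/(0.03099−0.00000) × (0.02150−0.00000) + 0 = 50/0.03099 × 0.02150 + 0 ≈ 34.69 → 35.
Sub-indices: CO→232, PM10→177, SO₂→169, NO₂→150, PM2.5→181, O₃→35. Overall AQI = max = 232; dominant pollutant is CO.

232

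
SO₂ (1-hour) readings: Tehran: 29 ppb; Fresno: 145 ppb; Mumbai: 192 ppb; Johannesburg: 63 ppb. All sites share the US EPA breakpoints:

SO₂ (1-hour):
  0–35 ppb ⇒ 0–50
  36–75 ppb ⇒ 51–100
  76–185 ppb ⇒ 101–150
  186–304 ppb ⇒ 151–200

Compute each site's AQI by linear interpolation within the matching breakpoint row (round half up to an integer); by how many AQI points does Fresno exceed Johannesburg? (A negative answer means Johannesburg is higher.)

Tehran 29: bracket 0–35 → index 0–50; slope 50/35, offset 29.
AQI = 0 + 50/35·29 ≈ 41.43 ⇒ 41.
Fresno: row 76–185 (AQI 101–150). (150−101)·(145−76)/(185−76) + 101 = 49·69/109 + 101 ≈ 132.02 → 132.
Mumbai 192: bracket 186–304 → index 151–200; slope 49/118, offset 6.
AQI = 151 + 49/118·6 ≈ 153.49 ⇒ 153.
Johannesburg 63: bracket 36–75 → index 51–100; slope 49/39, offset 27.
AQI = 51 + 49/39·27 ≈ 84.92 ⇒ 85.
AQIs: Tehran=41, Fresno=132, Mumbai=153, Johannesburg=85. Fresno (132) − Johannesburg (85) = 47.

47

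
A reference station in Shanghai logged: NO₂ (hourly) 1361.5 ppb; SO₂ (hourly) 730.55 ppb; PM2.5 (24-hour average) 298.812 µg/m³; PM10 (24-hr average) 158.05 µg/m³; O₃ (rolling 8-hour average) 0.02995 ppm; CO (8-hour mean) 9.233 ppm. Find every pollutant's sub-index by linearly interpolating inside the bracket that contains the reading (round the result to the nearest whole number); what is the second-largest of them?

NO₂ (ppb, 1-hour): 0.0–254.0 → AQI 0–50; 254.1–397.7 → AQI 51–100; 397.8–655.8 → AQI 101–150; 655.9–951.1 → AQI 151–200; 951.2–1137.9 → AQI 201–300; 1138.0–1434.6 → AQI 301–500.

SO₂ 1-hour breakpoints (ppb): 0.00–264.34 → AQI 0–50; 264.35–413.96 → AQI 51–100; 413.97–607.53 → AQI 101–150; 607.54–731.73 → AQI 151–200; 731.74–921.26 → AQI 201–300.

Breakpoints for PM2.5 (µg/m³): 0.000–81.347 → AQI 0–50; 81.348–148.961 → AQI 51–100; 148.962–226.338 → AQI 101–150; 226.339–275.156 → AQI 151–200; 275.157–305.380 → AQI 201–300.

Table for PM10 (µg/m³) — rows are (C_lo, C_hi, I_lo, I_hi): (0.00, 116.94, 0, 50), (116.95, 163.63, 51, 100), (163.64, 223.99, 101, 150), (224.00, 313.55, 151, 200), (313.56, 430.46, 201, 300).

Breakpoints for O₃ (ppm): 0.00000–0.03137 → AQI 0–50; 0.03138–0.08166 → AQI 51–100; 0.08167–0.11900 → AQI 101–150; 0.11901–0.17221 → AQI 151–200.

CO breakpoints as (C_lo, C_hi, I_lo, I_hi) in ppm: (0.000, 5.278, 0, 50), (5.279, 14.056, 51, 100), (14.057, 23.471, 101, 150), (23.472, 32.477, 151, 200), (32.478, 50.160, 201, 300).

278

NO₂: row 1138.0–1434.6 (AQI 301–500). (500−301)·(1361.5−1138.0)/(1434.6−1138.0) + 301 = 199·223.5/296.6 + 301 ≈ 450.95 → 451.
SO₂: 730.55 lies in 607.54–731.73, so I_lo=151, I_hi=200, C_lo=607.54, C_hi=731.73.
(200−151)/(731.73−607.54) × (730.55−607.54) + 151 = 49/124.19 × 123.01 + 151 ≈ 199.53 → 200.
PM2.5: row 275.157–305.380 (AQI 201–300). (300−201)·(298.812−275.157)/(305.380−275.157) + 201 = 99·23.655/30.223 + 201 ≈ 278.49 → 278.
PM10: 158.05 lies in 116.95–163.63, so I_lo=51, I_hi=100, C_lo=116.95, C_hi=163.63.
(100−51)/(163.63−116.95) × (158.05−116.95) + 51 = 49/46.68 × 41.10 + 51 ≈ 94.14 → 94.
O₃: row 0.00000–0.03137 (AQI 0–50). (50−0)·(0.02995−0.00000)/(0.03137−0.00000) + 0 = 50·0.02995/0.03137 + 0 ≈ 47.74 → 48.
CO: 9.233 lies in 5.279–14.056, so I_lo=51, I_hi=100, C_lo=5.279, C_hi=14.056.
(100−51)/(14.056−5.279) × (9.233−5.279) + 51 = 49/8.777 × 3.954 + 51 ≈ 73.07 → 73.
Sub-indices: NO₂→451, SO₂→200, PM2.5→278, PM10→94, O₃→48, CO→73. Ranked high→low: 451, 278, 200, 94, 73, 48. Second-highest sub-index = 278.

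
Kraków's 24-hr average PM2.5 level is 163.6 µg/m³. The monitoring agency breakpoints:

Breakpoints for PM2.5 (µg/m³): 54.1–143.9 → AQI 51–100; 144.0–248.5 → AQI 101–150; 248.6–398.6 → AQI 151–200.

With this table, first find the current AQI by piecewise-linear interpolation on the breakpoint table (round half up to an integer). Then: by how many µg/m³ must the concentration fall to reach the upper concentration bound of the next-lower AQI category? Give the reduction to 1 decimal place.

PM2.5 163.6: bracket 144.0–248.5 → index 101–150; slope 49/104.5, offset 19.6.
AQI = 101 + 49/104.5·19.6 ≈ 110.19 ⇒ 110.
Current AQI 110 is in the Unhealthy for Sensitive Groups range (101–150). The next-lower category tops out at AQI 100, whose upper concentration bound is 143.9 µg/m³.
Reduction needed = 163.6 − 143.9 = 19.7 µg/m³.

19.7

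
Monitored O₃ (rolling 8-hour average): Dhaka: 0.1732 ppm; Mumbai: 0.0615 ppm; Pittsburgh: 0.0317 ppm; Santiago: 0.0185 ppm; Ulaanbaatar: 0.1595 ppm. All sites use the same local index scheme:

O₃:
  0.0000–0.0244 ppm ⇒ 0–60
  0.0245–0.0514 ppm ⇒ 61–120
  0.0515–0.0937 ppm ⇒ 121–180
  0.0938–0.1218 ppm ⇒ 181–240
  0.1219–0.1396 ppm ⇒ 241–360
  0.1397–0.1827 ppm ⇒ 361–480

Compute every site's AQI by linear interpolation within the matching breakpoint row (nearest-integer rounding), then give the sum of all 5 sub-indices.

Dhaka: row 0.1397–0.1827 (AQI 361–480). (480−361)·(0.1732−0.1397)/(0.1827−0.1397) + 361 = 119·0.0335/0.0430 + 361 ≈ 453.71 → 454.
Mumbai: 0.0615 ∈ [0.0515, 0.0937] ↔ index [121, 180].
121 + (0.0615−0.0515)·(180−121)/(0.0937−0.0515) = 121 + 0.0100·59/0.0422 ≈ 134.98, so AQI = 135.
Pittsburgh: 0.0317 lies in 0.0245–0.0514, so I_lo=61, I_hi=120, C_lo=0.0245, C_hi=0.0514.
(120−61)/(0.0514−0.0245) × (0.0317−0.0245) + 61 = 59/0.0269 × 0.0072 + 61 ≈ 76.79 → 77.
Santiago: row 0.0000–0.0244 (AQI 0–60). (60−0)·(0.0185−0.0000)/(0.0244−0.0000) + 0 = 60·0.0185/0.0244 + 0 ≈ 45.49 → 45.
Ulaanbaatar: 0.1595 ∈ [0.1397, 0.1827] ↔ index [361, 480].
361 + (0.1595−0.1397)·(480−361)/(0.1827−0.1397) = 361 + 0.0198·119/0.0430 ≈ 415.80, so AQI = 416.
AQIs: Dhaka=454, Mumbai=135, Pittsburgh=77, Santiago=45, Ulaanbaatar=416. Sum = 454 + 135 + 77 + 45 + 416 = 1127.

1127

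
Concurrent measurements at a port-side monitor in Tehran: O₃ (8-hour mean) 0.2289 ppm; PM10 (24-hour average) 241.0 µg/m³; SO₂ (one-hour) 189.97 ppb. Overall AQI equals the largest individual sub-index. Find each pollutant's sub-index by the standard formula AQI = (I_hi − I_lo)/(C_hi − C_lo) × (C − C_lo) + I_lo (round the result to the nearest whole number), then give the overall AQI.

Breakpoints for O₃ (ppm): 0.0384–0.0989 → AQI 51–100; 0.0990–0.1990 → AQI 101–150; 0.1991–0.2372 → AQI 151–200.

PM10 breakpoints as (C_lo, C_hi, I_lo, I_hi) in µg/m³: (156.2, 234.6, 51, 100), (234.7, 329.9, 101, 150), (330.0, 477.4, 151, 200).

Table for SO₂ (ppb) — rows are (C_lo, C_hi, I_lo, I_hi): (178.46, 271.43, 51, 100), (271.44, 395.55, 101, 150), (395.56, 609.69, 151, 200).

O₃ 0.2289: bracket 0.1991–0.2372 → index 151–200; slope 49/0.0381, offset 0.0298.
AQI = 151 + 49/0.0381·0.0298 ≈ 189.33 ⇒ 189.
PM10 241.0: bracket 234.7–329.9 → index 101–150; slope 49/95.2, offset 6.3.
AQI = 101 + 49/95.2·6.3 ≈ 104.24 ⇒ 104.
SO₂: 189.97 ∈ [178.46, 271.43] ↔ index [51, 100].
51 + (189.97−178.46)·(100−51)/(271.43−178.46) = 51 + 11.51·49/92.97 ≈ 57.07, so AQI = 57.
Sub-indices: O₃→189, PM10→104, SO₂→57. Overall AQI = max = 189; dominant pollutant is O₃.

189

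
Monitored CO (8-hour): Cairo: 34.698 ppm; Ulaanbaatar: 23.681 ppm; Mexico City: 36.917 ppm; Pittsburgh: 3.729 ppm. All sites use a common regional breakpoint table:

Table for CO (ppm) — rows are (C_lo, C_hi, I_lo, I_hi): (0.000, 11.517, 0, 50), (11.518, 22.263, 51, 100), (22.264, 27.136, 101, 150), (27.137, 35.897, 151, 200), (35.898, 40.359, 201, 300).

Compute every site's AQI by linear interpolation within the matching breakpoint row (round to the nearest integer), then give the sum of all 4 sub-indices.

Cairo: row 27.137–35.897 (AQI 151–200). (200−151)·(34.698−27.137)/(35.897−27.137) + 151 = 49·7.561/8.760 + 151 ≈ 193.29 → 193.
Ulaanbaatar: 23.681 ∈ [22.264, 27.136] ↔ index [101, 150].
101 + (23.681−22.264)·(150−101)/(27.136−22.264) = 101 + 1.417·49/4.872 ≈ 115.25, so AQI = 115.
Mexico City: row 35.898–40.359 (AQI 201–300). (300−201)·(36.917−35.898)/(40.359−35.898) + 201 = 99·1.019/4.461 + 201 ≈ 223.61 → 224.
Pittsburgh: 3.729 lies in 0.000–11.517, so I_lo=0, I_hi=50, C_lo=0.000, C_hi=11.517.
(50−0)/(11.517−0.000) × (3.729−0.000) + 0 = 50/11.517 × 3.729 + 0 ≈ 16.19 → 16.
AQIs: Cairo=193, Ulaanbaatar=115, Mexico City=224, Pittsburgh=16. Sum = 193 + 115 + 224 + 16 = 548.

548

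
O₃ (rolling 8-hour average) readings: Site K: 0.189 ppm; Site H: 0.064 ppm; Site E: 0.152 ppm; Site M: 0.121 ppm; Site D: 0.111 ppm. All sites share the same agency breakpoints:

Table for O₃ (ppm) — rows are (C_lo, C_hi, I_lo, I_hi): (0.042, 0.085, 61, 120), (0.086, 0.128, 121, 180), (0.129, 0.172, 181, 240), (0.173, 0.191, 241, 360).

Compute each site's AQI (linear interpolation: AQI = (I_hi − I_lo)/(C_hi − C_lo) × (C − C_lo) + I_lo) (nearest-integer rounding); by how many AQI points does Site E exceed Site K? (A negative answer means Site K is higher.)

-134

Site K: row 0.173–0.191 (AQI 241–360). (360−241)·(0.189−0.173)/(0.191−0.173) + 241 = 119·0.016/0.018 + 241 ≈ 346.78 → 347.
Site H: row 0.042–0.085 (AQI 61–120). (120−61)·(0.064−0.042)/(0.085−0.042) + 61 = 59·0.022/0.043 + 61 ≈ 91.19 → 91.
Site E 0.152: bracket 0.129–0.172 → index 181–240; slope 59/0.043, offset 0.023.
AQI = 181 + 59/0.043·0.023 ≈ 212.56 ⇒ 213.
Site M: 0.121 ∈ [0.086, 0.128] ↔ index [121, 180].
121 + (0.121−0.086)·(180−121)/(0.128−0.086) = 121 + 0.035·59/0.042 ≈ 170.17, so AQI = 170.
Site D: 0.111 lies in 0.086–0.128, so I_lo=121, I_hi=180, C_lo=0.086, C_hi=0.128.
(180−121)/(0.128−0.086) × (0.111−0.086) + 121 = 59/0.042 × 0.025 + 121 ≈ 156.12 → 156.
AQIs: Site K=347, Site H=91, Site E=213, Site M=170, Site D=156. Site E (213) − Site K (347) = -134.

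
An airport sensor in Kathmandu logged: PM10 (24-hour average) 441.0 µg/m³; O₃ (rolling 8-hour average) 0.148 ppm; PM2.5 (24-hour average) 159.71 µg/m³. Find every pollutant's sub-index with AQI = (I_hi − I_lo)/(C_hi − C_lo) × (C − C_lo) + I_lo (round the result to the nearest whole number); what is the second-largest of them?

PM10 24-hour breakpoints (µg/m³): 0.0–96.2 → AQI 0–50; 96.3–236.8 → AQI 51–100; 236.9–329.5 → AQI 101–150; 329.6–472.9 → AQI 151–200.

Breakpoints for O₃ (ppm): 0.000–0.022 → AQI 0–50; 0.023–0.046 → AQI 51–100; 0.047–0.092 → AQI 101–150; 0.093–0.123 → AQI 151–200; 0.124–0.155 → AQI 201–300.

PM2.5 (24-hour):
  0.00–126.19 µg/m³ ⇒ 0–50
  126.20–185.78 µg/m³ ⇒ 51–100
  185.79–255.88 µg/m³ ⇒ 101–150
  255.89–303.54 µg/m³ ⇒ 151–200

189

PM10: 441.0 lies in 329.6–472.9, so I_lo=151, I_hi=200, C_lo=329.6, C_hi=472.9.
(200−151)/(472.9−329.6) × (441.0−329.6) + 151 = 49/143.3 × 111.4 + 151 ≈ 189.09 → 189.
O₃: 0.148 lies in 0.124–0.155, so I_lo=201, I_hi=300, C_lo=0.124, C_hi=0.155.
(300−201)/(0.155−0.124) × (0.148−0.124) + 201 = 99/0.031 × 0.024 + 201 ≈ 277.65 → 278.
PM2.5: 159.71 lies in 126.20–185.78, so I_lo=51, I_hi=100, C_lo=126.20, C_hi=185.78.
(100−51)/(185.78−126.20) × (159.71−126.20) + 51 = 49/59.58 × 33.51 + 51 ≈ 78.56 → 79.
Sub-indices: PM10→189, O₃→278, PM2.5→79. Ranked high→low: 278, 189, 79. Second-highest sub-index = 189.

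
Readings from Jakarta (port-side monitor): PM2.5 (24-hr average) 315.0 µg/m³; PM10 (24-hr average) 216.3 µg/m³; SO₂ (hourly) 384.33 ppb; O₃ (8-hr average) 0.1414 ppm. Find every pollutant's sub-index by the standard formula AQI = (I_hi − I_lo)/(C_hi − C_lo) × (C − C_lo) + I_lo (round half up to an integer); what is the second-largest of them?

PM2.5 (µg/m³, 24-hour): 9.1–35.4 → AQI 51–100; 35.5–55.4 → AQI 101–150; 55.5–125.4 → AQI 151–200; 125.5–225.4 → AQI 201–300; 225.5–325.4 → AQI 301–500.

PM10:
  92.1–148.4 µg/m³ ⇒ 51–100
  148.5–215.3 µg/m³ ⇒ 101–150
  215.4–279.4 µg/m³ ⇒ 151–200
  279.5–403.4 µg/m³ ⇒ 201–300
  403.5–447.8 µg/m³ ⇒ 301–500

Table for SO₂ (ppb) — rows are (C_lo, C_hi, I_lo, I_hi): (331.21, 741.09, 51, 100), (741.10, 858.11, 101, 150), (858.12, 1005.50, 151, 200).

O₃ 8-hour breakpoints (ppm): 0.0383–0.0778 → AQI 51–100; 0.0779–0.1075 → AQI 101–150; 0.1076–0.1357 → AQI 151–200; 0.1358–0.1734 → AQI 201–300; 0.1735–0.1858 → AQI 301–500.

216

PM2.5: 315.0 ∈ [225.5, 325.4] ↔ index [301, 500].
301 + (315.0−225.5)·(500−301)/(325.4−225.5) = 301 + 89.5·199/99.9 ≈ 479.28, so AQI = 479.
PM10: row 215.4–279.4 (AQI 151–200). (200−151)·(216.3−215.4)/(279.4−215.4) + 151 = 49·0.9/64.0 + 151 ≈ 151.69 → 152.
SO₂: row 331.21–741.09 (AQI 51–100). (100−51)·(384.33−331.21)/(741.09−331.21) + 51 = 49·53.12/409.88 + 51 ≈ 57.35 → 57.
O₃: 0.1414 ∈ [0.1358, 0.1734] ↔ index [201, 300].
201 + (0.1414−0.1358)·(300−201)/(0.1734−0.1358) = 201 + 0.0056·99/0.0376 ≈ 215.74, so AQI = 216.
Sub-indices: PM2.5→479, PM10→152, SO₂→57, O₃→216. Ranked high→low: 479, 216, 152, 57. Second-highest sub-index = 216.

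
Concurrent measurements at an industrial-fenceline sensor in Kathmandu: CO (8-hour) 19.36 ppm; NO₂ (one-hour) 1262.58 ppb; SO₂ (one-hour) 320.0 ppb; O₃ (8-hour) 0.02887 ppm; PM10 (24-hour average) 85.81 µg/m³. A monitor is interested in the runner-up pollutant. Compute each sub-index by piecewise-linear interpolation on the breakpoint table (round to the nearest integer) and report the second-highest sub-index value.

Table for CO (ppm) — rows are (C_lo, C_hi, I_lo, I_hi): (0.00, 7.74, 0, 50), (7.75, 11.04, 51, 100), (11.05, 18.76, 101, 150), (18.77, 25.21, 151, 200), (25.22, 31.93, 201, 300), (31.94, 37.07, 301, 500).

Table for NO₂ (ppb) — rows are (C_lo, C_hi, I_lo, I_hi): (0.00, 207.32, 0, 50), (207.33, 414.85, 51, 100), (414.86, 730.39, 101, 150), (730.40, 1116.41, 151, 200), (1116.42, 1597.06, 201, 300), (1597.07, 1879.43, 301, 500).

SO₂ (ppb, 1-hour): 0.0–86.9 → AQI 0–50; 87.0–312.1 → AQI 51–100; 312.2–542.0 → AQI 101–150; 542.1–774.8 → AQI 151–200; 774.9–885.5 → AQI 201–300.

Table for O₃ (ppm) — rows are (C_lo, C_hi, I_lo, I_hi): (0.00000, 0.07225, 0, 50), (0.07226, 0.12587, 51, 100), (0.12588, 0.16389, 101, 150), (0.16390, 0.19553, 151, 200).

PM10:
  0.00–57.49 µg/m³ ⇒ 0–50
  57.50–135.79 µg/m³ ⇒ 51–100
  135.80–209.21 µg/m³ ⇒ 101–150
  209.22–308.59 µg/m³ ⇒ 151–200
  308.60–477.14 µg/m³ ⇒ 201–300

155

CO: 19.36 ∈ [18.77, 25.21] ↔ index [151, 200].
151 + (19.36−18.77)·(200−151)/(25.21−18.77) = 151 + 0.59·49/6.44 ≈ 155.49, so AQI = 155.
NO₂: 1262.58 ∈ [1116.42, 1597.06] ↔ index [201, 300].
201 + (1262.58−1116.42)·(300−201)/(1597.06−1116.42) = 201 + 146.16·99/480.64 ≈ 231.11, so AQI = 231.
SO₂ 320.0: bracket 312.2–542.0 → index 101–150; slope 49/229.8, offset 7.8.
AQI = 101 + 49/229.8·7.8 ≈ 102.66 ⇒ 103.
O₃: 0.02887 lies in 0.00000–0.07225, so I_lo=0, I_hi=50, C_lo=0.00000, C_hi=0.07225.
(50−0)/(0.07225−0.00000) × (0.02887−0.00000) + 0 = 50/0.07225 × 0.02887 + 0 ≈ 19.98 → 20.
PM10 85.81: bracket 57.50–135.79 → index 51–100; slope 49/78.29, offset 28.31.
AQI = 51 + 49/78.29·28.31 ≈ 68.72 ⇒ 69.
Sub-indices: CO→155, NO₂→231, SO₂→103, O₃→20, PM10→69. Ranked high→low: 231, 155, 103, 69, 20. Second-highest sub-index = 155.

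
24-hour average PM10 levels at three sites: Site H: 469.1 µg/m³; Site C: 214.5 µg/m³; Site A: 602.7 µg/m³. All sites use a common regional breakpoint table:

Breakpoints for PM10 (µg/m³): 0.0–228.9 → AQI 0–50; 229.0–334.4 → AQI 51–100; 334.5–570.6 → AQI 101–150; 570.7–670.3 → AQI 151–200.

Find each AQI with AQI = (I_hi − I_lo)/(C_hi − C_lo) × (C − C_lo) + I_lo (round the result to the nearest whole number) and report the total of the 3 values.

Site H: 469.1 lies in 334.5–570.6, so I_lo=101, I_hi=150, C_lo=334.5, C_hi=570.6.
(150−101)/(570.6−334.5) × (469.1−334.5) + 101 = 49/236.1 × 134.6 + 101 ≈ 128.93 → 129.
Site C: row 0.0–228.9 (AQI 0–50). (50−0)·(214.5−0.0)/(228.9−0.0) + 0 = 50·214.5/228.9 + 0 ≈ 46.85 → 47.
Site A: row 570.7–670.3 (AQI 151–200). (200−151)·(602.7−570.7)/(670.3−570.7) + 151 = 49·32.0/99.6 + 151 ≈ 166.74 → 167.
AQIs: Site H=129, Site C=47, Site A=167. Sum = 129 + 47 + 167 = 343.

343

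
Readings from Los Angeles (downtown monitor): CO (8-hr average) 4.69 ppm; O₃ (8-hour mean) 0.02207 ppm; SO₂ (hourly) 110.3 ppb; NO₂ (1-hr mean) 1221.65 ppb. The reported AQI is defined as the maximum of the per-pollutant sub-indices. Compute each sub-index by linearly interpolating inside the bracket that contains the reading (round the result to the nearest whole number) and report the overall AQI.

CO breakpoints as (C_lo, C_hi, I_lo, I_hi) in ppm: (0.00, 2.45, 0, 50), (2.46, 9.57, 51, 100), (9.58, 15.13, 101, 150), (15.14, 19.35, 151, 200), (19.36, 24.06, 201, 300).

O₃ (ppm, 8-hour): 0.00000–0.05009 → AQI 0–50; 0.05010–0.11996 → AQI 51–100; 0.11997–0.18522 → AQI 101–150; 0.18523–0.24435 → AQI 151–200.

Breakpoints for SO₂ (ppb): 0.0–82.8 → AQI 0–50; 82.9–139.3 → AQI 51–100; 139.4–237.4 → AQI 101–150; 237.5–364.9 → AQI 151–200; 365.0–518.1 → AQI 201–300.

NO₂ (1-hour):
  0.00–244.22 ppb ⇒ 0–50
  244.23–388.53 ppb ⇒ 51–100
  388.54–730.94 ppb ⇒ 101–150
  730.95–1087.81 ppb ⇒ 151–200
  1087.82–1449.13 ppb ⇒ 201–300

CO 4.69: bracket 2.46–9.57 → index 51–100; slope 49/7.11, offset 2.23.
AQI = 51 + 49/7.11·2.23 ≈ 66.37 ⇒ 66.
O₃: 0.02207 lies in 0.00000–0.05009, so I_lo=0, I_hi=50, C_lo=0.00000, C_hi=0.05009.
(50−0)/(0.05009−0.00000) × (0.02207−0.00000) + 0 = 50/0.05009 × 0.02207 + 0 ≈ 22.03 → 22.
SO₂: 110.3 ∈ [82.9, 139.3] ↔ index [51, 100].
51 + (110.3−82.9)·(100−51)/(139.3−82.9) = 51 + 27.4·49/56.4 ≈ 74.80, so AQI = 75.
NO₂ 1221.65: bracket 1087.82–1449.13 → index 201–300; slope 99/361.31, offset 133.83.
AQI = 201 + 99/361.31·133.83 ≈ 237.67 ⇒ 238.
Sub-indices: CO→66, O₃→22, SO₂→75, NO₂→238. Overall AQI = max = 238; dominant pollutant is NO₂.
AQI 238: Very Unhealthy.

238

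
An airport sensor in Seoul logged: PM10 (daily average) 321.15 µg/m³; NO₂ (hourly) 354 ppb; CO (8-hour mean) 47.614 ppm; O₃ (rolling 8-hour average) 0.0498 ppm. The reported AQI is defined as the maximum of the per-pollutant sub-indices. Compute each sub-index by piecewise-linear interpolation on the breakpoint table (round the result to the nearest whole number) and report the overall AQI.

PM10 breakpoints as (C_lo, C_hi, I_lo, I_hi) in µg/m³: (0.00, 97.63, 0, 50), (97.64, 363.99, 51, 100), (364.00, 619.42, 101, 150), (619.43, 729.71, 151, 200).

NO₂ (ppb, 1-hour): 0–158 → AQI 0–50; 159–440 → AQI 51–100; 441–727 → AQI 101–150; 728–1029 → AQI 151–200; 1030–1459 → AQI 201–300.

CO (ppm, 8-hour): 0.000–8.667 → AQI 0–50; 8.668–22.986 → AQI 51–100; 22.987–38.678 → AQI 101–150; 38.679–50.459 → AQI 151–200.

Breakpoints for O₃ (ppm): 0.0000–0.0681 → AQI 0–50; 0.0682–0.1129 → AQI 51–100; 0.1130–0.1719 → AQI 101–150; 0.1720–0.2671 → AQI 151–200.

188

PM10 321.15: bracket 97.64–363.99 → index 51–100; slope 49/266.35, offset 223.51.
AQI = 51 + 49/266.35·223.51 ≈ 92.12 ⇒ 92.
NO₂ 354: bracket 159–440 → index 51–100; slope 49/281, offset 195.
AQI = 51 + 49/281·195 ≈ 85.00 ⇒ 85.
CO: 47.614 lies in 38.679–50.459, so I_lo=151, I_hi=200, C_lo=38.679, C_hi=50.459.
(200−151)/(50.459−38.679) × (47.614−38.679) + 151 = 49/11.780 × 8.935 + 151 ≈ 188.17 → 188.
O₃ 0.0498: bracket 0.0000–0.0681 → index 0–50; slope 50/0.0681, offset 0.0498.
AQI = 0 + 50/0.0681·0.0498 ≈ 36.56 ⇒ 37.
Sub-indices: PM10→92, NO₂→85, CO→188, O₃→37. Overall AQI = max = 188; dominant pollutant is CO.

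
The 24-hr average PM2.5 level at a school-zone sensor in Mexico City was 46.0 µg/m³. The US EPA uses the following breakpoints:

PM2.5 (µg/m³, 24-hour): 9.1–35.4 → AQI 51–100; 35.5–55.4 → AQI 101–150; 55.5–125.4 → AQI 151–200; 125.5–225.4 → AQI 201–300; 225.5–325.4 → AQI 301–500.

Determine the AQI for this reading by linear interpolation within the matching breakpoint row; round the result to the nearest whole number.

PM2.5: 46.0 lies in 35.5–55.4, so I_lo=101, I_hi=150, C_lo=35.5, C_hi=55.4.
(150−101)/(55.4−35.5) × (46.0−35.5) + 101 = 49/19.9 × 10.5 + 101 ≈ 126.85 → 127.

127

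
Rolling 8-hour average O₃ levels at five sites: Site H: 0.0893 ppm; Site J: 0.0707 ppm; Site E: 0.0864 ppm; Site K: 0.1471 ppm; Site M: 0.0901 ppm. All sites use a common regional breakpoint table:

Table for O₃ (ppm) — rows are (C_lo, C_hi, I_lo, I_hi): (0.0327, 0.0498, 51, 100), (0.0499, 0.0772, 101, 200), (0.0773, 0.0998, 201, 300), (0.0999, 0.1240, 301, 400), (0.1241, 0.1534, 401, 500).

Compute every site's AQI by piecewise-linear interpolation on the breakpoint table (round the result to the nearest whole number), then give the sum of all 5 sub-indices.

Site H: 0.0893 lies in 0.0773–0.0998, so I_lo=201, I_hi=300, C_lo=0.0773, C_hi=0.0998.
(300−201)/(0.0998−0.0773) × (0.0893−0.0773) + 201 = 99/0.0225 × 0.0120 + 201 ≈ 253.80 → 254.
Site J: 0.0707 lies in 0.0499–0.0772, so I_lo=101, I_hi=200, C_lo=0.0499, C_hi=0.0772.
(200−101)/(0.0772−0.0499) × (0.0707−0.0499) + 101 = 99/0.0273 × 0.0208 + 101 ≈ 176.43 → 176.
Site E: 0.0864 ∈ [0.0773, 0.0998] ↔ index [201, 300].
201 + (0.0864−0.0773)·(300−201)/(0.0998−0.0773) = 201 + 0.0091·99/0.0225 ≈ 241.04, so AQI = 241.
Site K: row 0.1241–0.1534 (AQI 401–500). (500−401)·(0.1471−0.1241)/(0.1534−0.1241) + 401 = 99·0.0230/0.0293 + 401 ≈ 478.71 → 479.
Site M: 0.0901 ∈ [0.0773, 0.0998] ↔ index [201, 300].
201 + (0.0901−0.0773)·(300−201)/(0.0998−0.0773) = 201 + 0.0128·99/0.0225 ≈ 257.32, so AQI = 257.
AQIs: Site H=254, Site J=176, Site E=241, Site K=479, Site M=257. Sum = 254 + 176 + 241 + 479 + 257 = 1407.

1407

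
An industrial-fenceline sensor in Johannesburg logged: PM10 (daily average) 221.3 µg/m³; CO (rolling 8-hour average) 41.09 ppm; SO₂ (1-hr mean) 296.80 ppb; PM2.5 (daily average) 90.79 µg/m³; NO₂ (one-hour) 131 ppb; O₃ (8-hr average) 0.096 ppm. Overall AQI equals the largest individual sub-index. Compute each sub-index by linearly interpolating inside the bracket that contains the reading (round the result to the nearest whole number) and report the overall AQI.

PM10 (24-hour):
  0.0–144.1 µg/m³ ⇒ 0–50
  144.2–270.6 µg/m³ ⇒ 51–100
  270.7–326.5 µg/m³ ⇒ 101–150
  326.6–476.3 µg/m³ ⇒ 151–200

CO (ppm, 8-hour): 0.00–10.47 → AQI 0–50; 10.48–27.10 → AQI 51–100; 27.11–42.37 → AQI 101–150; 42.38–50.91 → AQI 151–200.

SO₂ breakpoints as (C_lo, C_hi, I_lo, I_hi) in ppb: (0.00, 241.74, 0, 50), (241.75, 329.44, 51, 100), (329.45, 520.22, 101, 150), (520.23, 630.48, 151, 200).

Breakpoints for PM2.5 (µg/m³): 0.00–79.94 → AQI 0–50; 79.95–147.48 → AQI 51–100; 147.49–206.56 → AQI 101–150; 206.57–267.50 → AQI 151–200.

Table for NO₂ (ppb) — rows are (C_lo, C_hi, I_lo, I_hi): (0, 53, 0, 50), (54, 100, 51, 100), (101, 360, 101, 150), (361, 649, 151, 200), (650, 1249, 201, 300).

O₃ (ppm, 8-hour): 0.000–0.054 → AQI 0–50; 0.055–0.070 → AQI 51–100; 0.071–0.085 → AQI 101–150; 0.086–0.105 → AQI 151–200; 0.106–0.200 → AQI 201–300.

177

PM10: row 144.2–270.6 (AQI 51–100). (100−51)·(221.3−144.2)/(270.6−144.2) + 51 = 49·77.1/126.4 + 51 ≈ 80.89 → 81.
CO: 41.09 lies in 27.11–42.37, so I_lo=101, I_hi=150, C_lo=27.11, C_hi=42.37.
(150−101)/(42.37−27.11) × (41.09−27.11) + 101 = 49/15.26 × 13.98 + 101 ≈ 145.89 → 146.
SO₂: 296.80 lies in 241.75–329.44, so I_lo=51, I_hi=100, C_lo=241.75, C_hi=329.44.
(100−51)/(329.44−241.75) × (296.80−241.75) + 51 = 49/87.69 × 55.05 + 51 ≈ 81.76 → 82.
PM2.5 90.79: bracket 79.95–147.48 → index 51–100; slope 49/67.53, offset 10.84.
AQI = 51 + 49/67.53·10.84 ≈ 58.87 ⇒ 59.
NO₂: 131 ∈ [101, 360] ↔ index [101, 150].
101 + (131−101)·(150−101)/(360−101) = 101 + 30·49/259 ≈ 106.68, so AQI = 107.
O₃: 0.096 ∈ [0.086, 0.105] ↔ index [151, 200].
151 + (0.096−0.086)·(200−151)/(0.105−0.086) = 151 + 0.010·49/0.019 ≈ 176.79, so AQI = 177.
Sub-indices: PM10→81, CO→146, SO₂→82, PM2.5→59, NO₂→107, O₃→177. Overall AQI = max = 177; dominant pollutant is O₃.
AQI 177: Unhealthy.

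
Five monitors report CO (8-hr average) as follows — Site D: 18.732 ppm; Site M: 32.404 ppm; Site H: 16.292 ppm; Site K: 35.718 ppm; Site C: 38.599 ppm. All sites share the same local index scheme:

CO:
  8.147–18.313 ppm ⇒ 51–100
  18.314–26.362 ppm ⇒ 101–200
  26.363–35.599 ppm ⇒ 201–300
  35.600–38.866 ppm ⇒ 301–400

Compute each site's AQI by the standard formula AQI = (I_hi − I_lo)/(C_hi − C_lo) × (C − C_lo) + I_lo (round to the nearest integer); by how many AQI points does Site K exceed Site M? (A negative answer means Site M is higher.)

39

Site D: row 18.314–26.362 (AQI 101–200). (200−101)·(18.732−18.314)/(26.362−18.314) + 101 = 99·0.418/8.048 + 101 ≈ 106.14 → 106.
Site M: 32.404 ∈ [26.363, 35.599] ↔ index [201, 300].
201 + (32.404−26.363)·(300−201)/(35.599−26.363) = 201 + 6.041·99/9.236 ≈ 265.75, so AQI = 266.
Site H 16.292: bracket 8.147–18.313 → index 51–100; slope 49/10.166, offset 8.145.
AQI = 51 + 49/10.166·8.145 ≈ 90.26 ⇒ 90.
Site K: row 35.600–38.866 (AQI 301–400). (400−301)·(35.718−35.600)/(38.866−35.600) + 301 = 99·0.118/3.266 + 301 ≈ 304.58 → 305.
Site C: row 35.600–38.866 (AQI 301–400). (400−301)·(38.599−35.600)/(38.866−35.600) + 301 = 99·2.999/3.266 + 301 ≈ 391.91 → 392.
AQIs: Site D=106, Site M=266, Site H=90, Site K=305, Site C=392. Site K (305) − Site M (266) = 39.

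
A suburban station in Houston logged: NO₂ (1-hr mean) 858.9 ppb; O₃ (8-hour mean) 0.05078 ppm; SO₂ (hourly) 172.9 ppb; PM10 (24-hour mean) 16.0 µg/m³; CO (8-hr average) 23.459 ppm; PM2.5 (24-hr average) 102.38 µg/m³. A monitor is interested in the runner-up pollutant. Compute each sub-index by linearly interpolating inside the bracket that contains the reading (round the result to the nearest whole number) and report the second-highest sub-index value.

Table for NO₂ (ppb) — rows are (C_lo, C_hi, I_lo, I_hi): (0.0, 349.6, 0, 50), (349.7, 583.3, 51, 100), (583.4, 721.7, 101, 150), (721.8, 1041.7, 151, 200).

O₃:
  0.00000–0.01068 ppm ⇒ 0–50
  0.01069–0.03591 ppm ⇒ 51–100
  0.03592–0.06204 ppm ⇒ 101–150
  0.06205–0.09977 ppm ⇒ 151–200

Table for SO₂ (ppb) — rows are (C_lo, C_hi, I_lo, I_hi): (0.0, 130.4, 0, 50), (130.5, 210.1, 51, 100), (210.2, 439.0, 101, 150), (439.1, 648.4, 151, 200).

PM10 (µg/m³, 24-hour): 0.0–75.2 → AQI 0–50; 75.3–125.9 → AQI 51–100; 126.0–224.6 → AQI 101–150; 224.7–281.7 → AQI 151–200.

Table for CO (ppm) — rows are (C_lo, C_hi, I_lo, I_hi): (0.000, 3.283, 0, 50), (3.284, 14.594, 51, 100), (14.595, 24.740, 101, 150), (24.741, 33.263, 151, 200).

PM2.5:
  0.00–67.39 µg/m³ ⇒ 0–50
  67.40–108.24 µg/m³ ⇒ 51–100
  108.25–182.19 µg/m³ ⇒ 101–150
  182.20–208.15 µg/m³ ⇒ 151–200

NO₂: row 721.8–1041.7 (AQI 151–200). (200−151)·(858.9−721.8)/(1041.7−721.8) + 151 = 49·137.1/319.9 + 151 ≈ 172.00 → 172.
O₃: 0.05078 ∈ [0.03592, 0.06204] ↔ index [101, 150].
101 + (0.05078−0.03592)·(150−101)/(0.06204−0.03592) = 101 + 0.01486·49/0.02612 ≈ 128.88, so AQI = 129.
SO₂: row 130.5–210.1 (AQI 51–100). (100−51)·(172.9−130.5)/(210.1−130.5) + 51 = 49·42.4/79.6 + 51 ≈ 77.10 → 77.
PM10: row 0.0–75.2 (AQI 0–50). (50−0)·(16.0−0.0)/(75.2−0.0) + 0 = 50·16.0/75.2 + 0 ≈ 10.64 → 11.
CO: 23.459 ∈ [14.595, 24.740] ↔ index [101, 150].
101 + (23.459−14.595)·(150−101)/(24.740−14.595) = 101 + 8.864·49/10.145 ≈ 143.81, so AQI = 144.
PM2.5: 102.38 ∈ [67.40, 108.24] ↔ index [51, 100].
51 + (102.38−67.40)·(100−51)/(108.24−67.40) = 51 + 34.98·49/40.84 ≈ 92.97, so AQI = 93.
Sub-indices: NO₂→172, O₃→129, SO₂→77, PM10→11, CO→144, PM2.5→93. Ranked high→low: 172, 144, 129, 93, 77, 11. Second-highest sub-index = 144.

144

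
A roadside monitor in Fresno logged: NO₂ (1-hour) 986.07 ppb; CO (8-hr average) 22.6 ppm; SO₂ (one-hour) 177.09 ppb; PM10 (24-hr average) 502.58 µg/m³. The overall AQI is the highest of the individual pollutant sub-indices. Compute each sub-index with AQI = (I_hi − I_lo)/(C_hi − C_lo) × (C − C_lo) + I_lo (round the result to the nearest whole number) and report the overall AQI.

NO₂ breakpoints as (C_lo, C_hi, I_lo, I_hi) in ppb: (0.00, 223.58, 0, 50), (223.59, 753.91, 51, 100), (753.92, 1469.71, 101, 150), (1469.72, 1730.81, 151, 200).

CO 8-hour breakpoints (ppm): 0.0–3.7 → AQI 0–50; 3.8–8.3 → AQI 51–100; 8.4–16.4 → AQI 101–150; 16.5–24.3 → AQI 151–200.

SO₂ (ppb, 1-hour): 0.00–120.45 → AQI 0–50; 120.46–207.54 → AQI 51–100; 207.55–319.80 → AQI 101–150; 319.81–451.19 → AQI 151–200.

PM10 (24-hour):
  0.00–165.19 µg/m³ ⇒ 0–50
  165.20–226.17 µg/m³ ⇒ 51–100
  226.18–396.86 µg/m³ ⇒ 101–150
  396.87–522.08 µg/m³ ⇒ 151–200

192

NO₂: 986.07 lies in 753.92–1469.71, so I_lo=101, I_hi=150, C_lo=753.92, C_hi=1469.71.
(150−101)/(1469.71−753.92) × (986.07−753.92) + 101 = 49/715.79 × 232.15 + 101 ≈ 116.89 → 117.
CO: row 16.5–24.3 (AQI 151–200). (200−151)·(22.6−16.5)/(24.3−16.5) + 151 = 49·6.1/7.8 + 151 ≈ 189.32 → 189.
SO₂: 177.09 lies in 120.46–207.54, so I_lo=51, I_hi=100, C_lo=120.46, C_hi=207.54.
(100−51)/(207.54−120.46) × (177.09−120.46) + 51 = 49/87.08 × 56.63 + 51 ≈ 82.87 → 83.
PM10: 502.58 ∈ [396.87, 522.08] ↔ index [151, 200].
151 + (502.58−396.87)·(200−151)/(522.08−396.87) = 151 + 105.71·49/125.21 ≈ 192.37, so AQI = 192.
Sub-indices: NO₂→117, CO→189, SO₂→83, PM10→192. Overall AQI = max = 192; dominant pollutant is PM10.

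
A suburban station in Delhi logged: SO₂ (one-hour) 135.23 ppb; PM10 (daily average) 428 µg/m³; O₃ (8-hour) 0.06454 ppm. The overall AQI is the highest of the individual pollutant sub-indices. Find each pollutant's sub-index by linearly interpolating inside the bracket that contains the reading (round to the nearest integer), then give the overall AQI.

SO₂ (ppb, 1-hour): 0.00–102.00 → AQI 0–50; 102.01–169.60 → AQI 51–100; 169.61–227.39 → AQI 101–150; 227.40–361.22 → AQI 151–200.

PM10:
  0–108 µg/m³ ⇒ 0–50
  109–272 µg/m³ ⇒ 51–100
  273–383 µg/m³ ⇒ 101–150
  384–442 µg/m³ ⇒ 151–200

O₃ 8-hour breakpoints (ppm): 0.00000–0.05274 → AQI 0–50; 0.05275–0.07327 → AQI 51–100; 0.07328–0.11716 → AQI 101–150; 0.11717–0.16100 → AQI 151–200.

SO₂: 135.23 lies in 102.01–169.60, so I_lo=51, I_hi=100, C_lo=102.01, C_hi=169.60.
(100−51)/(169.60−102.01) × (135.23−102.01) + 51 = 49/67.59 × 33.22 + 51 ≈ 75.08 → 75.
PM10: 428 lies in 384–442, so I_lo=151, I_hi=200, C_lo=384, C_hi=442.
(200−151)/(442−384) × (428−384) + 151 = 49/58 × 44 + 151 ≈ 188.17 → 188.
O₃: 0.06454 lies in 0.05275–0.07327, so I_lo=51, I_hi=100, C_lo=0.05275, C_hi=0.07327.
(100−51)/(0.07327−0.05275) × (0.06454−0.05275) + 51 = 49/0.02052 × 0.01179 + 51 ≈ 79.15 → 79.
Sub-indices: SO₂→75, PM10→188, O₃→79. Overall AQI = max = 188; dominant pollutant is PM10.
AQI 188: Unhealthy.

188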